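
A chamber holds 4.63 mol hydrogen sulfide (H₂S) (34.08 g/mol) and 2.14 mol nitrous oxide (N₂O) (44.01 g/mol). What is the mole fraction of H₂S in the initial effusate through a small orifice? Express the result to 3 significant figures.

0.711

The effusion rate of species i is ∝ p_i/√M_i ∝ n_i/√M_i.
Mole fraction of H₂S in the effusate = (n_H₂S/√M_H₂S) / (n_H₂S/√M_H₂S + n_N₂O/√M_N₂O)
= (4.63/√34.08) / (4.63/√34.08 + 2.14/√44.01) = 0.7931/(0.7931 + 0.3226) = 0.711.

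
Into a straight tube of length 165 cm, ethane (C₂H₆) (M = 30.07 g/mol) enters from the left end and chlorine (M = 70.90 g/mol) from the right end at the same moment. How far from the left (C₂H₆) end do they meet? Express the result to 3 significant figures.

Distances travelled in equal time are proportional to diffusion rates, so d_C₂H₆/d_Cl₂ = √(M_Cl₂/M_C₂H₆) = √(70.90/30.07) = 1.536.
With d_C₂H₆ + d_Cl₂ = 165 cm, d_Cl₂ = 165/(1 + 1.536) = 65.08 cm.
d_C₂H₆ = 165 − 65.08 = 99.9 cm.

99.9 cm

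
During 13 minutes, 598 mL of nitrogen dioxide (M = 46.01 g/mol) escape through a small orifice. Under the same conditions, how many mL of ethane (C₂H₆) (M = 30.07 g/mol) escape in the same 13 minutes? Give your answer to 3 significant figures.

Graham's law gives rate_C₂H₆/rate_NO₂ = √(M_NO₂/M_C₂H₆) = √(46.01/30.07) = √1.530 = 1.237.
So the volume for C₂H₆ is 598 × 1.237 = 740 mL.

740 mL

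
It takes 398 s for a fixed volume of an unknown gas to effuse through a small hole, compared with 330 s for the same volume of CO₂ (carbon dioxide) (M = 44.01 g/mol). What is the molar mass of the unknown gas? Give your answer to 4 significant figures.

Using Graham's law: t_X/t_CO₂ = √(M_X/M_CO₂).
398/330 = 1.206 = √(M_X/44.01)
M_X = 44.01 × 1.206² = 44.01 × 1.455 = 64.02 g/mol

64.02 g/mol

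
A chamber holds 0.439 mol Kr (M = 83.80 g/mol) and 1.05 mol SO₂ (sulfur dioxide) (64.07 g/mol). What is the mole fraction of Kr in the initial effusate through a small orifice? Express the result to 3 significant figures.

Rate_i ∝ x_i/√M_i (Graham's law weighted by mole fraction), so the effusate composition follows n_i/√M_i.
Mole fraction of Kr in the effusate = (n_Kr/√M_Kr) / (n_Kr/√M_Kr + n_SO₂/√M_SO₂)
= (0.439/√83.80) / (0.439/√83.80 + 1.05/√64.07) = 0.04796/(0.04796 + 0.1312) = 0.268.

0.268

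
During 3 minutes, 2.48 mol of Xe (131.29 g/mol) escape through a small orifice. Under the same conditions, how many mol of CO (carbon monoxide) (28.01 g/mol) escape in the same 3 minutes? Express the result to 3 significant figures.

5.37 mol

Using Graham's law: rate_CO/rate_Xe = √(M_Xe/M_CO) = √(131.29/28.01) = √4.687 = 2.165.
So the amount for CO is 2.48 × 2.165 = 5.37 mol.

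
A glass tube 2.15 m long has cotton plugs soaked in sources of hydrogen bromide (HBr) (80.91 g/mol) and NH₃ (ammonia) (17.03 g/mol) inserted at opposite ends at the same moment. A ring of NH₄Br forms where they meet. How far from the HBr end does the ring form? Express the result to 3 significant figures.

0.676 m

In equal time, each gas travels a distance ∝ its rate ∝ 1/√M, so d_HBr/d_NH₃ = √(M_NH₃/M_HBr) = √(17.03/80.91) = 0.4588.
With d_HBr + d_NH₃ = 2.15 m, d_NH₃ = 2.15/(1 + 0.4588) = 1.474 m.
d_HBr = 2.15 − 1.474 = 0.676 m.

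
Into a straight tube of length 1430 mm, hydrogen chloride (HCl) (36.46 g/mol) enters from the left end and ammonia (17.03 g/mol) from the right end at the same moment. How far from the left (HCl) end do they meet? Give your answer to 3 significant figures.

Graham's law gives d_HCl/d_NH₃ = rate_HCl/rate_NH₃ = √(M_NH₃/M_HCl) = √(17.03/36.46) = 0.6834.
With d_HCl + d_NH₃ = 1430 mm, d_NH₃ = 1430/(1 + 0.6834) = 849.5 mm.
d_HCl = 1430 − 849.5 = 581 mm.

581 mm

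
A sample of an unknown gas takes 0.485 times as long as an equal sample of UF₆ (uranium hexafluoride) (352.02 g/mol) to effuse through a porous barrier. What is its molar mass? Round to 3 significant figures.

82.8 g/mol

Graham's law gives t_X/t_UF₆ = √(M_X/M_UF₆).
0.485 = √(M_X/352.02)
M_X = 352.02 × 0.485² = 352.02 × 0.2352 = 82.8 g/mol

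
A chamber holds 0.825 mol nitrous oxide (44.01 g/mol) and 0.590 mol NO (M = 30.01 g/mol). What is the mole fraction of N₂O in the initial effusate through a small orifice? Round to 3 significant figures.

0.536

Rate_i ∝ x_i/√M_i (Graham's law weighted by mole fraction), so the effusate composition follows n_i/√M_i.
Mole fraction of N₂O in the effusate = (n_N₂O/√M_N₂O) / (n_N₂O/√M_N₂O + n_NO/√M_NO)
= (0.825/√44.01) / (0.825/√44.01 + 0.590/√30.01) = 0.1244/(0.1244 + 0.1077) = 0.536.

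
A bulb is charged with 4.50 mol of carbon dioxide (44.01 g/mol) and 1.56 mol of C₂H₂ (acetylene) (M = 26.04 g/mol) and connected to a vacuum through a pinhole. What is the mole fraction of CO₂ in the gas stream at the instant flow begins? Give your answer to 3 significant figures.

Each component's effusion rate ∝ (its partial pressure)·(1/√M) ∝ n_i/√M_i.
x_CO₂(eff) = (n_CO₂/√M_CO₂) / (n_CO₂/√M_CO₂ + n_C₂H₂/√M_C₂H₂)
= (4.50/√44.01) / (4.50/√44.01 + 1.56/√26.04) = 0.6783/(0.6783 + 0.3057) = 0.689.

0.689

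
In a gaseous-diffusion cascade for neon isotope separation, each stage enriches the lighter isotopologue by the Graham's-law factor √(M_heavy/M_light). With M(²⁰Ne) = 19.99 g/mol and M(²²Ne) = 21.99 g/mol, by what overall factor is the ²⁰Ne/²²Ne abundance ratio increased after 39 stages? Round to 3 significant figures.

The single-stage factor is √(M_heavy/M_light), so 39 stages give [√(21.99/19.99)]^39 = (21.99/19.99)^(39/2).
= 1.10005^(39/2) = 6.42.

6.42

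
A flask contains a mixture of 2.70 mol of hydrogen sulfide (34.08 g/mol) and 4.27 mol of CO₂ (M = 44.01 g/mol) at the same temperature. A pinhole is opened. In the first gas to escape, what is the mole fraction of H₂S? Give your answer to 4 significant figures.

0.4181

Effusion rate of each component ∝ n_i/√M_i (partial pressure × 1/√M).
x_H₂S(eff) = (n_H₂S/√M_H₂S) / (n_H₂S/√M_H₂S + n_CO₂/√M_CO₂)
= (2.70/√34.08) / (2.70/√34.08 + 4.27/√44.01) = 0.4625/(0.4625 + 0.6437) = 0.4181.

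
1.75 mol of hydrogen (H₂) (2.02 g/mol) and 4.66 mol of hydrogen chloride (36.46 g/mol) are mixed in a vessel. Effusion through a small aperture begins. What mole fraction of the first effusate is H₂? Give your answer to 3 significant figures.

The effusion rate of species i is ∝ p_i/√M_i ∝ n_i/√M_i.
x_H₂(eff) = (n_H₂/√M_H₂) / (n_H₂/√M_H₂ + n_HCl/√M_HCl)
= (1.75/√2.02) / (1.75/√2.02 + 4.66/√36.46) = 1.231/(1.231 + 0.7718) = 0.615.

0.615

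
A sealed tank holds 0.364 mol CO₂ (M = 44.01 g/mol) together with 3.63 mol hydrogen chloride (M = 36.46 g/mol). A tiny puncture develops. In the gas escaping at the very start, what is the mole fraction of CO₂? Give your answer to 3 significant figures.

0.0836

Each component's effusion rate ∝ (its partial pressure)·(1/√M) ∝ n_i/√M_i.
So x_CO₂ in the escaping gas = (n_CO₂/√M_CO₂) / Σ(n_i/√M_i)
= (0.364/√44.01) / (0.364/√44.01 + 3.63/√36.46) = 0.05487/(0.05487 + 0.6012) = 0.0836.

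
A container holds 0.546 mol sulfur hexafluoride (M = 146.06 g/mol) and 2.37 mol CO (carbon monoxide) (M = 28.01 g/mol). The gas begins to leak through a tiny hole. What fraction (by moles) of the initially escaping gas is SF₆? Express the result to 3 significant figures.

0.0916

The effusion rate of species i is ∝ p_i/√M_i ∝ n_i/√M_i.
x_SF₆(eff) = (n_SF₆/√M_SF₆) / (n_SF₆/√M_SF₆ + n_CO/√M_CO)
= (0.546/√146.06) / (0.546/√146.06 + 2.37/√28.01) = 0.04518/(0.04518 + 0.4478) = 0.0916.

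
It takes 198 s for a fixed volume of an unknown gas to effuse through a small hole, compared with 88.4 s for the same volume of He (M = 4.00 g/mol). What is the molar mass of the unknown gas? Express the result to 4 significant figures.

20.07 g/mol

Using Graham's law: t_X/t_He = √(M_X/M_He).
198/88.4 = 2.240 = √(M_X/4.00)
M_X = 4.00 × 2.240² = 4.00 × 5.017 = 20.07 g/mol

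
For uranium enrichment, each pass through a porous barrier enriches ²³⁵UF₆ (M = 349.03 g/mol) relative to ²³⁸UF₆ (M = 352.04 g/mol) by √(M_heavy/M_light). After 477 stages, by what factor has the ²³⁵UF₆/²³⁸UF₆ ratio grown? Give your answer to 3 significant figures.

7.75

The single-stage factor is √(M_heavy/M_light), so 477 stages give [√(352.04/349.03)]^477 = (352.04/349.03)^(477/2).
= 1.00862^(477/2) = 7.75.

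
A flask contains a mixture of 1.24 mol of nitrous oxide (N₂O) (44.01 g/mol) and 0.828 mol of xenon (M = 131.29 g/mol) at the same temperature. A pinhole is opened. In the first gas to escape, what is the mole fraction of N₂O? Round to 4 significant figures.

0.7212

Effusion rate of each component ∝ n_i/√M_i (partial pressure × 1/√M).
x_N₂O(eff) = (n_N₂O/√M_N₂O) / (n_N₂O/√M_N₂O + n_Xe/√M_Xe)
= (1.24/√44.01) / (1.24/√44.01 + 0.828/√131.29) = 0.1869/(0.1869 + 0.07226) = 0.7212.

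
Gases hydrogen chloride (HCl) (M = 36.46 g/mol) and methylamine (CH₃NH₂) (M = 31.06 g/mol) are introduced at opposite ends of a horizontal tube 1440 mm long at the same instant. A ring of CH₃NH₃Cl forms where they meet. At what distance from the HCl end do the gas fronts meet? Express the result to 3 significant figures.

691 mm

Graham's law gives d_HCl/d_CH₃NH₂ = rate_HCl/rate_CH₃NH₂ = √(M_CH₃NH₂/M_HCl) = √(31.06/36.46) = 0.9230.
With d_HCl + d_CH₃NH₂ = 1440 mm, d_CH₃NH₂ = 1440/(1 + 0.9230) = 748.8 mm.
d_HCl = 1440 − 748.8 = 691 mm.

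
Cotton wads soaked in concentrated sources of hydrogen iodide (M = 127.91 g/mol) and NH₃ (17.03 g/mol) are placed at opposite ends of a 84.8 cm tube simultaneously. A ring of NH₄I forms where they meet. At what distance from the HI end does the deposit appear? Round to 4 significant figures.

22.67 cm

Distances travelled in equal time are proportional to diffusion rates, so d_HI/d_NH₃ = √(M_NH₃/M_HI) = √(17.03/127.91) = 0.3649.
With d_HI + d_NH₃ = 84.8 cm, d_NH₃ = 84.8/(1 + 0.3649) = 62.13 cm.
d_HI = 84.8 − 62.13 = 22.67 cm.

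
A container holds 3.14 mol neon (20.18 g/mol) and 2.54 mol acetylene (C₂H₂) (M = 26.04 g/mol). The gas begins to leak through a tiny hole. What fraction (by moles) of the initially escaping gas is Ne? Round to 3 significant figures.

0.584

Effusion rate of each component ∝ n_i/√M_i (partial pressure × 1/√M).
x_Ne(eff) = (n_Ne/√M_Ne) / (n_Ne/√M_Ne + n_C₂H₂/√M_C₂H₂)
= (3.14/√20.18) / (3.14/√20.18 + 2.54/√26.04) = 0.6990/(0.6990 + 0.4978) = 0.584.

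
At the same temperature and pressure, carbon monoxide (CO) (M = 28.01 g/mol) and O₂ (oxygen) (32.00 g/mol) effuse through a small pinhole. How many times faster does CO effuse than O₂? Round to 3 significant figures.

Since effusion rate ∝ 1/√M, rate_CO/rate_O₂ = √(M_O₂/M_CO) = √(32.00/28.01) = √1.142 = 1.07.

1.07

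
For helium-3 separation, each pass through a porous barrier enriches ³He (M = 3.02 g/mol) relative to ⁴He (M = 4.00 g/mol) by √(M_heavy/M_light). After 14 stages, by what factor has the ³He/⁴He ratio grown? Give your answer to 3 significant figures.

After 14 stages the ratio has grown by (√(4.00/3.02))^14 = (4.00/3.02)^(14/2).
= 1.32450^7 = 7.15.

7.15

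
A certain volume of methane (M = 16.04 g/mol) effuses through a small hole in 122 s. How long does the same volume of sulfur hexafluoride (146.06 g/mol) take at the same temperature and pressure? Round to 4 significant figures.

Since effusion rate ∝ 1/√M, t_SF₆/t_CH₄ = √(M_SF₆/M_CH₄) = √(146.06/16.04) = √9.106 = 3.018.
So the time for SF₆ is 122 × 3.018 = 368.1 s.

368.1 s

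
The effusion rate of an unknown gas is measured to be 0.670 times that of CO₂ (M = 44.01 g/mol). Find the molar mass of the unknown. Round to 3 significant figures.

98.0 g/mol

From Graham's law, rate_X/rate_CO₂ = √(M_CO₂/M_X).
0.670 = √(44.01/M_X)
M_X = 44.01 / 0.670² = 44.01 / 0.4489 = 98.0 g/mol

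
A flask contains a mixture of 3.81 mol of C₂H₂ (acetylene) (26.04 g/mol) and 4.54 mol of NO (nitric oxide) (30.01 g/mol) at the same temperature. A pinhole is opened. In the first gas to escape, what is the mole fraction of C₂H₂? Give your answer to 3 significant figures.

Rate_i ∝ x_i/√M_i (Graham's law weighted by mole fraction), so the effusate composition follows n_i/√M_i.
So x_C₂H₂ in the escaping gas = (n_C₂H₂/√M_C₂H₂) / Σ(n_i/√M_i)
= (3.81/√26.04) / (3.81/√26.04 + 4.54/√30.01) = 0.7466/(0.7466 + 0.8287) = 0.474.

0.474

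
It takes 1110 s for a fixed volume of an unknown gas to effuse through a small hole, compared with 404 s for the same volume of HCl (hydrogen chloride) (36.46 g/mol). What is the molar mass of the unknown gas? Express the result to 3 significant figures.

275 g/mol

From Graham's law, t_X/t_HCl = √(M_X/M_HCl).
1110/404 = 2.748 = √(M_X/36.46)
M_X = 36.46 × 2.748² = 36.46 × 7.549 = 275 g/mol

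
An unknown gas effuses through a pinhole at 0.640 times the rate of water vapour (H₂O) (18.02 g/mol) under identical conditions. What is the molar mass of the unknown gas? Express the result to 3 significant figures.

44.0 g/mol

Using Graham's law: rate_X/rate_H₂O = √(M_H₂O/M_X).
0.640 = √(18.02/M_X)
M_X = 18.02 / 0.640² = 18.02 / 0.4096 = 44.0 g/mol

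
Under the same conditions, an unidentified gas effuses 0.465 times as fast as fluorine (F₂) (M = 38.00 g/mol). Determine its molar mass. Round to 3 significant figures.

By Graham's law, rate_X/rate_F₂ = √(M_F₂/M_X).
0.465 = √(38.00/M_X)
M_X = 38.00 / 0.465² = 38.00 / 0.2162 = 176 g/mol

176 g/mol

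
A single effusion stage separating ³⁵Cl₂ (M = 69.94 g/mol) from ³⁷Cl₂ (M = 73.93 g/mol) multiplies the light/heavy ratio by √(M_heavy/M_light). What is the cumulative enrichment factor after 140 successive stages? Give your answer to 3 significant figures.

The single-stage factor is √(M_heavy/M_light), so 140 stages give [√(73.93/69.94)]^140 = (73.93/69.94)^(140/2).
= 1.05705^70 = 48.6.

48.6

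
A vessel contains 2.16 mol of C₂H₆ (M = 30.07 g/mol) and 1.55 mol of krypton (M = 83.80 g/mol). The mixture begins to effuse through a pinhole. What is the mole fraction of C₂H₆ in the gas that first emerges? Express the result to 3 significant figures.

0.699

Effusion rate of each component ∝ n_i/√M_i (partial pressure × 1/√M).
So x_C₂H₆ in the escaping gas = (n_C₂H₆/√M_C₂H₆) / Σ(n_i/√M_i)
= (2.16/√30.07) / (2.16/√30.07 + 1.55/√83.80) = 0.3939/(0.3939 + 0.1693) = 0.699.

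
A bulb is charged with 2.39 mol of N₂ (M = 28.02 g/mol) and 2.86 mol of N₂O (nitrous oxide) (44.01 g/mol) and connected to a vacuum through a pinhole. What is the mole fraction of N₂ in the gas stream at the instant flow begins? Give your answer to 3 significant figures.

0.512

The effusion rate of species i is ∝ p_i/√M_i ∝ n_i/√M_i.
Mole fraction of N₂ in the effusate = (n_N₂/√M_N₂) / (n_N₂/√M_N₂ + n_N₂O/√M_N₂O)
= (2.39/√28.02) / (2.39/√28.02 + 2.86/√44.01) = 0.4515/(0.4515 + 0.4311) = 0.512.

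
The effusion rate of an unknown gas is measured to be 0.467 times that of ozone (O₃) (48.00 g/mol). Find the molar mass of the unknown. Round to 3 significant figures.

Since effusion rate ∝ 1/√M, rate_X/rate_O₃ = √(M_O₃/M_X).
0.467 = √(48.00/M_X)
M_X = 48.00 / 0.467² = 48.00 / 0.2181 = 220 g/mol

220 g/mol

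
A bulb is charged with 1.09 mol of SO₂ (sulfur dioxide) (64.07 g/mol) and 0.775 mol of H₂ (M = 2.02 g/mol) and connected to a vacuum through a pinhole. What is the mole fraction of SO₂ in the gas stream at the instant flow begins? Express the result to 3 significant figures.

0.200

Rate_i ∝ x_i/√M_i (Graham's law weighted by mole fraction), so the effusate composition follows n_i/√M_i.
x_SO₂(eff) = (n_SO₂/√M_SO₂) / (n_SO₂/√M_SO₂ + n_H₂/√M_H₂)
= (1.09/√64.07) / (1.09/√64.07 + 0.775/√2.02) = 0.1362/(0.1362 + 0.5453) = 0.200.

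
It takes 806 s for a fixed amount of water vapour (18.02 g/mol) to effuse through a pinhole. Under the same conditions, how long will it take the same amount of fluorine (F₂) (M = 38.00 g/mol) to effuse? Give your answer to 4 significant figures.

Graham's law gives t_F₂/t_H₂O = √(M_F₂/M_H₂O) = √(38.00/18.02) = √2.109 = 1.452.
So the time for F₂ is 806 × 1.452 = 1170 s.

1170 s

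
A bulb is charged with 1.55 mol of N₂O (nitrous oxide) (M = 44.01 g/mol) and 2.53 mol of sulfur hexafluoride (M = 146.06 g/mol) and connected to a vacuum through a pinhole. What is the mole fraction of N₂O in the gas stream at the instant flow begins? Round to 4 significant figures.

0.5274

Each component's effusion rate ∝ (its partial pressure)·(1/√M) ∝ n_i/√M_i.
So x_N₂O in the escaping gas = (n_N₂O/√M_N₂O) / Σ(n_i/√M_i)
= (1.55/√44.01) / (1.55/√44.01 + 2.53/√146.06) = 0.2336/(0.2336 + 0.2093) = 0.5274.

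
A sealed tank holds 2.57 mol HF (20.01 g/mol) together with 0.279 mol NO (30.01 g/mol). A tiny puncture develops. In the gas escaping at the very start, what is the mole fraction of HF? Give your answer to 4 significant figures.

0.9186

Effusion rate of each component ∝ n_i/√M_i (partial pressure × 1/√M).
Mole fraction of HF in the effusate = (n_HF/√M_HF) / (n_HF/√M_HF + n_NO/√M_NO)
= (2.57/√20.01) / (2.57/√20.01 + 0.279/√30.01) = 0.5745/(0.5745 + 0.05093) = 0.9186.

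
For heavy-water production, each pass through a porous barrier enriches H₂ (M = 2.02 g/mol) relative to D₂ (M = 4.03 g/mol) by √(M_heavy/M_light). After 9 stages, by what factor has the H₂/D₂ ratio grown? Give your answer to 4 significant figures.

Each stage multiplies the ratio by α = √(4.03/2.02), so after 9 stages the overall factor is α^9 = (4.03/2.02)^(9/2).
= 1.99505^(9/2) = 22.38.

22.38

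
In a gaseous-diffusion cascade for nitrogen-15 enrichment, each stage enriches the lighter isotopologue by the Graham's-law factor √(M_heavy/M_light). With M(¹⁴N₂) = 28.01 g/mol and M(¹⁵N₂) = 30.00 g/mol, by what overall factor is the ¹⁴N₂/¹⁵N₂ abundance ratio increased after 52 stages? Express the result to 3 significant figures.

Each stage multiplies the ratio by α = √(30.00/28.01), so after 52 stages the overall factor is α^52 = (30.00/28.01)^(52/2).
= 1.07105^26 = 5.96.

5.96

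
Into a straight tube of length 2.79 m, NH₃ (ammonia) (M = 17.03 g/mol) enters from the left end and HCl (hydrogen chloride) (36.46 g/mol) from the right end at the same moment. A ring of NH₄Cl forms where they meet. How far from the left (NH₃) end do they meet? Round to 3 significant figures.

1.66 m

In equal time, each gas travels a distance ∝ its rate ∝ 1/√M, so d_NH₃/d_HCl = √(M_HCl/M_NH₃) = √(36.46/17.03) = 1.463.
With d_NH₃ + d_HCl = 2.79 m, d_HCl = 2.79/(1 + 1.463) = 1.133 m.
d_NH₃ = 2.79 − 1.133 = 1.66 m.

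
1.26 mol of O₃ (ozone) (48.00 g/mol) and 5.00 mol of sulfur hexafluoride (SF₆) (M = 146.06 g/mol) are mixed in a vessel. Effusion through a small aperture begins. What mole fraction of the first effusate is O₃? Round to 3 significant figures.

0.305

Rate_i ∝ x_i/√M_i (Graham's law weighted by mole fraction), so the effusate composition follows n_i/√M_i.
x_O₃(eff) = (n_O₃/√M_O₃) / (n_O₃/√M_O₃ + n_SF₆/√M_SF₆)
= (1.26/√48.00) / (1.26/√48.00 + 5.00/√146.06) = 0.1819/(0.1819 + 0.4137) = 0.305.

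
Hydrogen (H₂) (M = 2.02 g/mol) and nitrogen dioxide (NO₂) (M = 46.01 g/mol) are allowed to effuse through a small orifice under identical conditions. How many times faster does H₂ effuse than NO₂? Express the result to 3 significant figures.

Since effusion rate ∝ 1/√M, rate_H₂/rate_NO₂ = √(M_NO₂/M_H₂) = √(46.01/2.02) = √22.78 = 4.77.

4.77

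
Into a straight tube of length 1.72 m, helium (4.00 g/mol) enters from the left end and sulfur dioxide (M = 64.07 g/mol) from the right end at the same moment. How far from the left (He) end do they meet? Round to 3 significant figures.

1.38 m

Distances travelled in equal time are proportional to diffusion rates, so d_He/d_SO₂ = √(M_SO₂/M_He) = √(64.07/4.00) = 4.002.
With d_He + d_SO₂ = 1.72 m, d_SO₂ = 1.72/(1 + 4.002) = 0.3438 m.
d_He = 1.72 − 0.3438 = 1.38 m.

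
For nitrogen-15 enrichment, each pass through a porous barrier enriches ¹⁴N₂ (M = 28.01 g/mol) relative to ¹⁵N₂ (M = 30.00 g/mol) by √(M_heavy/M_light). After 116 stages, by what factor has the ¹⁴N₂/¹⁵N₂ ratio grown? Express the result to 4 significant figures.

53.56

The single-stage factor is √(M_heavy/M_light), so 116 stages give [√(30.00/28.01)]^116 = (30.00/28.01)^(116/2).
= 1.07105^58 = 53.56.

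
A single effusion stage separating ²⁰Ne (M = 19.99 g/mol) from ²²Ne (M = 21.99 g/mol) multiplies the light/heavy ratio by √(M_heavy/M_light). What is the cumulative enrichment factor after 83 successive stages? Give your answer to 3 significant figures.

The single-stage factor is √(M_heavy/M_light), so 83 stages give [√(21.99/19.99)]^83 = (21.99/19.99)^(83/2).
= 1.10005^(83/2) = 52.3.

52.3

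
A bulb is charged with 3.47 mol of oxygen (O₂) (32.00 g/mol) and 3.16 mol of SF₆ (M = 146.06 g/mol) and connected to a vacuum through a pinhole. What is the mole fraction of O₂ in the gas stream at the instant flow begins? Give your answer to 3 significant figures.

Effusion rate of each component ∝ n_i/√M_i (partial pressure × 1/√M).
So x_O₂ in the escaping gas = (n_O₂/√M_O₂) / Σ(n_i/√M_i)
= (3.47/√32.00) / (3.47/√32.00 + 3.16/√146.06) = 0.6134/(0.6134 + 0.2615) = 0.701.

0.701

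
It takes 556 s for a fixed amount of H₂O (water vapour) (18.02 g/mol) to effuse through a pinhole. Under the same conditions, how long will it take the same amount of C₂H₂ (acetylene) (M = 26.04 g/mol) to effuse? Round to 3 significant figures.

668 s

Using Graham's law: t_C₂H₂/t_H₂O = √(M_C₂H₂/M_H₂O) = √(26.04/18.02) = √1.445 = 1.202.
So the time for C₂H₂ is 556 × 1.202 = 668 s.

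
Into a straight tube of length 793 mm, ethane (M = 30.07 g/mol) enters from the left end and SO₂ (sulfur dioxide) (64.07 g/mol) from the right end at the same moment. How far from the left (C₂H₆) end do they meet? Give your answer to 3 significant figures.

The fronts meet when d_C₂H₆ + d_SO₂ = L with d_C₂H₆/d_SO₂ = √(M_SO₂/M_C₂H₆) (Graham's law). Here √(M_SO₂/M_C₂H₆) = √(64.07/30.07) = 1.460.
With d_C₂H₆ + d_SO₂ = 793 mm, d_SO₂ = 793/(1 + 1.460) = 322.4 mm.
d_C₂H₆ = 793 − 322.4 = 471 mm.

471 mm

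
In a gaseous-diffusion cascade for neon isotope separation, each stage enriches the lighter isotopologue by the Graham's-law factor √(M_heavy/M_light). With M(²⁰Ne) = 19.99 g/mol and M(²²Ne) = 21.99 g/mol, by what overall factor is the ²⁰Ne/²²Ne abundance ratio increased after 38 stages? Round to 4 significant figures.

6.121

Overall factor = α^38 with α = √(21.99/19.99), i.e. (21.99/19.99)^(38/2).
= 1.10005^19 = 6.121.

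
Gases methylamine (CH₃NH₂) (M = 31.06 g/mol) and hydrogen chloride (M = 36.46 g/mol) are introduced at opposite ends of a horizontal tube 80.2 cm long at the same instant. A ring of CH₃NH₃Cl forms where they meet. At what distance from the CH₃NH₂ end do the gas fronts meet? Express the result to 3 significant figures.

Graham's law gives d_CH₃NH₂/d_HCl = rate_CH₃NH₂/rate_HCl = √(M_HCl/M_CH₃NH₂) = √(36.46/31.06) = 1.083.
With d_CH₃NH₂ + d_HCl = 80.2 cm, d_HCl = 80.2/(1 + 1.083) = 38.49 cm.
d_CH₃NH₂ = 80.2 − 38.49 = 41.7 cm.

41.7 cm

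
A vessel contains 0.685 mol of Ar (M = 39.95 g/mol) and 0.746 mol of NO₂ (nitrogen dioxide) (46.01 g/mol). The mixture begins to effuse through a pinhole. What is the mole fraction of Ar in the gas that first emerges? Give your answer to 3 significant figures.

Effusion rate of each component ∝ n_i/√M_i (partial pressure × 1/√M).
So x_Ar in the escaping gas = (n_Ar/√M_Ar) / Σ(n_i/√M_i)
= (0.685/√39.95) / (0.685/√39.95 + 0.746/√46.01) = 0.1084/(0.1084 + 0.1100) = 0.496.

0.496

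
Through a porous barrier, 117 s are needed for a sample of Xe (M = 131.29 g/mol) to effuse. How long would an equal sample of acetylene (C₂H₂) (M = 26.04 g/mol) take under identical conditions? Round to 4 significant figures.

52.11 s

Since effusion rate ∝ 1/√M, t_C₂H₂/t_Xe = √(M_C₂H₂/M_Xe) = √(26.04/131.29) = √0.1983 = 0.4454.
So the time for C₂H₂ is 117 × 0.4454 = 52.11 s.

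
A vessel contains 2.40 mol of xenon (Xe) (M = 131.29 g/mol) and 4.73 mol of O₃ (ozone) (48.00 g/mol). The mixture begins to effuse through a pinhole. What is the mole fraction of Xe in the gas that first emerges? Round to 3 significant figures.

0.235

Rate_i ∝ x_i/√M_i (Graham's law weighted by mole fraction), so the effusate composition follows n_i/√M_i.
x_Xe(eff) = (n_Xe/√M_Xe) / (n_Xe/√M_Xe + n_O₃/√M_O₃)
= (2.40/√131.29) / (2.40/√131.29 + 4.73/√48.00) = 0.2095/(0.2095 + 0.6827) = 0.235.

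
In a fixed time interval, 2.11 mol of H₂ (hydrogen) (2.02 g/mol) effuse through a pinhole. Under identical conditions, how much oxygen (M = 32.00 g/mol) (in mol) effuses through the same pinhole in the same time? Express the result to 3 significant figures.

0.530 mol

From Graham's law, rate_O₂/rate_H₂ = √(M_H₂/M_O₂) = √(2.02/32.00) = √0.06313 = 0.2512.
So the amount for O₂ is 2.11 × 0.2512 = 0.530 mol.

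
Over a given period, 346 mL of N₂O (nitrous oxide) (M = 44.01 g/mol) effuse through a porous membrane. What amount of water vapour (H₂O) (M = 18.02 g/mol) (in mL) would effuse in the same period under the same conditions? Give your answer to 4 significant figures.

540.7 mL

Using Graham's law: rate_H₂O/rate_N₂O = √(M_N₂O/M_H₂O) = √(44.01/18.02) = √2.442 = 1.563.
So the volume for H₂O is 346 × 1.563 = 540.7 mL.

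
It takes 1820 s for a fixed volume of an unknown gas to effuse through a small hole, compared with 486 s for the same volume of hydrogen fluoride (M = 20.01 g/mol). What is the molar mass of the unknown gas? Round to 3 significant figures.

Using Graham's law: t_X/t_HF = √(M_X/M_HF).
1820/486 = 3.745 = √(M_X/20.01)
M_X = 20.01 × 3.745² = 20.01 × 14.02 = 281 g/mol

281 g/mol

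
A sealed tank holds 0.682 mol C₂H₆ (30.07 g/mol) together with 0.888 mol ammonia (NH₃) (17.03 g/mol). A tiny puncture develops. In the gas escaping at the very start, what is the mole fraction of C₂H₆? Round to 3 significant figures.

Each component's effusion rate ∝ (its partial pressure)·(1/√M) ∝ n_i/√M_i.
x_C₂H₆(eff) = (n_C₂H₆/√M_C₂H₆) / (n_C₂H₆/√M_C₂H₆ + n_NH₃/√M_NH₃)
= (0.682/√30.07) / (0.682/√30.07 + 0.888/√17.03) = 0.1244/(0.1244 + 0.2152) = 0.366.

0.366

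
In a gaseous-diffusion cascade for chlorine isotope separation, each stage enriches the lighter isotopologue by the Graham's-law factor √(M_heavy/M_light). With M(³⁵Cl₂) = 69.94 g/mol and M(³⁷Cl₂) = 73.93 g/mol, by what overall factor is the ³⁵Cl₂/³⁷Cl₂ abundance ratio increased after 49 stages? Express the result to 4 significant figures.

3.893

After 49 stages the ratio has grown by (√(73.93/69.94))^49 = (73.93/69.94)^(49/2).
= 1.05705^(49/2) = 3.893.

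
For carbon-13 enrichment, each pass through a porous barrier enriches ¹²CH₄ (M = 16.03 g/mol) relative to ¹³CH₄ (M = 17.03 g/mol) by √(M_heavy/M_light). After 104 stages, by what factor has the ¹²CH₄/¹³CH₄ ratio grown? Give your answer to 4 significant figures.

The single-stage factor is √(M_heavy/M_light), so 104 stages give [√(17.03/16.03)]^104 = (17.03/16.03)^(104/2).
= 1.06238^52 = 23.26.

23.26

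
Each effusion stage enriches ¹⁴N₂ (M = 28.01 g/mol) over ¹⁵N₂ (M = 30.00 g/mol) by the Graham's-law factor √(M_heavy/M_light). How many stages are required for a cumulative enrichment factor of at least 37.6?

With α = √(30.00/28.01) per stage, ln α = ½ ln(1.07105) = 0.03432.
Need α^N ≥ 37.6 ⇒ N ≥ ln(37.6) / ln α = 3.627 / 0.03432 = 105.69.
Minimum whole number of stages: N = 106.

106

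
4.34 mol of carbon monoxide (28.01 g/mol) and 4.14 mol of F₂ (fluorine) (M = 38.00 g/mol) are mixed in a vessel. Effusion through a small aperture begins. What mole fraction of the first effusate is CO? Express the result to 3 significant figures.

The effusion rate of species i is ∝ p_i/√M_i ∝ n_i/√M_i.
So x_CO in the escaping gas = (n_CO/√M_CO) / Σ(n_i/√M_i)
= (4.34/√28.01) / (4.34/√28.01 + 4.14/√38.00) = 0.8200/(0.8200 + 0.6716) = 0.550.

0.550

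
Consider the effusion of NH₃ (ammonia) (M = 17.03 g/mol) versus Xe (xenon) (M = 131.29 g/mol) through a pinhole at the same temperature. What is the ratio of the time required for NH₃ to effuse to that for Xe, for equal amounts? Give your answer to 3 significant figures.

Using Graham's law: t_NH₃/t_Xe = √(M_NH₃/M_Xe) = √(17.03/131.29) = √0.1297 = 0.360.

0.360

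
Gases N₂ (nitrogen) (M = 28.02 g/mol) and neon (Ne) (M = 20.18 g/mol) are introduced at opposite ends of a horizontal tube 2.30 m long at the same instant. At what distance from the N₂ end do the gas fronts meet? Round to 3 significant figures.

Graham's law gives d_N₂/d_Ne = rate_N₂/rate_Ne = √(M_Ne/M_N₂) = √(20.18/28.02) = 0.8486.
With d_N₂ + d_Ne = 2.30 m, d_Ne = 2.30/(1 + 0.8486) = 1.244 m.
d_N₂ = 2.30 − 1.244 = 1.06 m.

1.06 m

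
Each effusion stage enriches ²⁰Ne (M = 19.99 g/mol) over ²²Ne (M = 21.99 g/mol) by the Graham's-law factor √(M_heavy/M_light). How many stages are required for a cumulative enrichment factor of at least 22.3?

66

With α = √(21.99/19.99) per stage, ln α = ½ ln(1.10005) = 0.04768.
Need α^N ≥ 22.3 ⇒ N ≥ ln(22.3) / ln α = 3.105 / 0.04768 = 65.12.
Minimum whole number of stages: N = 66.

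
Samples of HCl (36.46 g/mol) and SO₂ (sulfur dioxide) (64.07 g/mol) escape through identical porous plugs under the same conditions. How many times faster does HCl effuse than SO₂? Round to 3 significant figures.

1.33

Graham's law gives rate_HCl/rate_SO₂ = √(M_SO₂/M_HCl) = √(64.07/36.46) = √1.757 = 1.33.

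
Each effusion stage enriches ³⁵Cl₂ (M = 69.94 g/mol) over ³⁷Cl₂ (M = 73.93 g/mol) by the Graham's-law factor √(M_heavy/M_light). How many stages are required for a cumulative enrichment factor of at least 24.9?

Per stage α = (73.93/69.94)^(1/2) = 1.05705^0.5, giving ln α = 0.02774.
Need α^N ≥ 24.9 ⇒ N ≥ ln(24.9) / ln α = 3.215 / 0.02774 = 115.89.
Rounding up, N = 116 stages.

116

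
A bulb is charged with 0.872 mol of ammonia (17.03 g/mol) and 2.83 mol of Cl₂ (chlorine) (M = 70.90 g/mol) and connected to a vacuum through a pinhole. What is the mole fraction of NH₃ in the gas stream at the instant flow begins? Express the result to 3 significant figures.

0.386

Each component's effusion rate ∝ (its partial pressure)·(1/√M) ∝ n_i/√M_i.
x_NH₃(eff) = (n_NH₃/√M_NH₃) / (n_NH₃/√M_NH₃ + n_Cl₂/√M_Cl₂)
= (0.872/√17.03) / (0.872/√17.03 + 2.83/√70.90) = 0.2113/(0.2113 + 0.3361) = 0.386.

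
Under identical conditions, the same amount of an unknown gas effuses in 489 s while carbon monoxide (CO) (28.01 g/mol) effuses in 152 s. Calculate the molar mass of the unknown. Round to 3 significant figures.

By Graham's law, t_X/t_CO = √(M_X/M_CO).
489/152 = 3.217 = √(M_X/28.01)
M_X = 28.01 × 3.217² = 28.01 × 10.35 = 290 g/mol

290 g/mol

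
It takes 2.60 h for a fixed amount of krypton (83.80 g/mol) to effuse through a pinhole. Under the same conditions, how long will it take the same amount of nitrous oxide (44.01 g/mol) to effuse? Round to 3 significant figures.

1.88 h

From Graham's law, t_N₂O/t_Kr = √(M_N₂O/M_Kr) = √(44.01/83.80) = √0.5252 = 0.7247.
So the time for N₂O is 2.60 × 0.7247 = 1.88 h.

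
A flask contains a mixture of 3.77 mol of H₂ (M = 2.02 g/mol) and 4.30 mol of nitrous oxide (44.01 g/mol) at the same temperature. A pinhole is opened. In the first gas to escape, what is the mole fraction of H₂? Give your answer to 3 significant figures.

Each component's effusion rate ∝ (its partial pressure)·(1/√M) ∝ n_i/√M_i.
x_H₂(eff) = (n_H₂/√M_H₂) / (n_H₂/√M_H₂ + n_N₂O/√M_N₂O)
= (3.77/√2.02) / (3.77/√2.02 + 4.30/√44.01) = 2.653/(2.653 + 0.6482) = 0.804.

0.804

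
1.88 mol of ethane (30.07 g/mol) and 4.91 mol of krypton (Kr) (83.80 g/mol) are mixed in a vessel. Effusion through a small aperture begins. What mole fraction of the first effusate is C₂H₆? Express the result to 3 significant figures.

0.390

Rate_i ∝ x_i/√M_i (Graham's law weighted by mole fraction), so the effusate composition follows n_i/√M_i.
x_C₂H₆(eff) = (n_C₂H₆/√M_C₂H₆) / (n_C₂H₆/√M_C₂H₆ + n_Kr/√M_Kr)
= (1.88/√30.07) / (1.88/√30.07 + 4.91/√83.80) = 0.3428/(0.3428 + 0.5364) = 0.390.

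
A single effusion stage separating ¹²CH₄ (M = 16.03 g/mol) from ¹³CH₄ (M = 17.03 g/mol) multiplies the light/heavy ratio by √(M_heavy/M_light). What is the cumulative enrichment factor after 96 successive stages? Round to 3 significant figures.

Each stage multiplies the ratio by α = √(17.03/16.03), so after 96 stages the overall factor is α^96 = (17.03/16.03)^(96/2).
= 1.06238^48 = 18.3.

18.3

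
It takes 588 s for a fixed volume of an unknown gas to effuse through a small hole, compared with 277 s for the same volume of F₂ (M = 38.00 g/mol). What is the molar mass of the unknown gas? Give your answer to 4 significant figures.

Since effusion rate ∝ 1/√M, t_X/t_F₂ = √(M_X/M_F₂).
588/277 = 2.123 = √(M_X/38.00)
M_X = 38.00 × 2.123² = 38.00 × 4.506 = 171.2 g/mol

171.2 g/mol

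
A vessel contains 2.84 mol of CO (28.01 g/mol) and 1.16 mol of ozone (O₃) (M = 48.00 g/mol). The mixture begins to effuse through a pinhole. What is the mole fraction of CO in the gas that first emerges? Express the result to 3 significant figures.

0.762

Rate_i ∝ x_i/√M_i (Graham's law weighted by mole fraction), so the effusate composition follows n_i/√M_i.
x_CO(eff) = (n_CO/√M_CO) / (n_CO/√M_CO + n_O₃/√M_O₃)
= (2.84/√28.01) / (2.84/√28.01 + 1.16/√48.00) = 0.5366/(0.5366 + 0.1674) = 0.762.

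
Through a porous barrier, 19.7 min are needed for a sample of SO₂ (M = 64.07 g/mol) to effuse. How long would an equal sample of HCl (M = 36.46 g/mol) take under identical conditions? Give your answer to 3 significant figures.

Using Graham's law: t_HCl/t_SO₂ = √(M_HCl/M_SO₂) = √(36.46/64.07) = √0.5691 = 0.7544.
So the time for HCl is 19.7 × 0.7544 = 14.9 min.

14.9 min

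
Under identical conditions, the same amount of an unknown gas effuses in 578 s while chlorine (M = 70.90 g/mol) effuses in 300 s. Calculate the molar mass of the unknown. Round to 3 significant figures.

263 g/mol

Using Graham's law: t_X/t_Cl₂ = √(M_X/M_Cl₂).
578/300 = 1.927 = √(M_X/70.90)
M_X = 70.90 × 1.927² = 70.90 × 3.712 = 263 g/mol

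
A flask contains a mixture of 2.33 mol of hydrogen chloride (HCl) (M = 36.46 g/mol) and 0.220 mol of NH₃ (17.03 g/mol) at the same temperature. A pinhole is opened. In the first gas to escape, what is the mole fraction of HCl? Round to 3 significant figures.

The effusion rate of species i is ∝ p_i/√M_i ∝ n_i/√M_i.
x_HCl(eff) = (n_HCl/√M_HCl) / (n_HCl/√M_HCl + n_NH₃/√M_NH₃)
= (2.33/√36.46) / (2.33/√36.46 + 0.220/√17.03) = 0.3859/(0.3859 + 0.05331) = 0.879.

0.879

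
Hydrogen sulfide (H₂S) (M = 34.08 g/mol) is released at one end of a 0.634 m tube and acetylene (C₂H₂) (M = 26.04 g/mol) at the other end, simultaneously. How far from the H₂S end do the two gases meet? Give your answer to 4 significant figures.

0.2957 m

Graham's law gives d_H₂S/d_C₂H₂ = rate_H₂S/rate_C₂H₂ = √(M_C₂H₂/M_H₂S) = √(26.04/34.08) = 0.8741.
With d_H₂S + d_C₂H₂ = 0.634 m, d_C₂H₂ = 0.634/(1 + 0.8741) = 0.3383 m.
d_H₂S = 0.634 − 0.3383 = 0.2957 m.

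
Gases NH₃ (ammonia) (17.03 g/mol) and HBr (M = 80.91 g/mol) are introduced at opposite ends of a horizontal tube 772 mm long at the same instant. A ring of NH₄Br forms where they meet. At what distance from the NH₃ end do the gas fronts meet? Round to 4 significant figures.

The fronts meet when d_NH₃ + d_HBr = L with d_NH₃/d_HBr = √(M_HBr/M_NH₃) (Graham's law). Here √(M_HBr/M_NH₃) = √(80.91/17.03) = 2.180.
With d_NH₃ + d_HBr = 772 mm, d_HBr = 772/(1 + 2.180) = 242.8 mm.
d_NH₃ = 772 − 242.8 = 529.2 mm.

529.2 mm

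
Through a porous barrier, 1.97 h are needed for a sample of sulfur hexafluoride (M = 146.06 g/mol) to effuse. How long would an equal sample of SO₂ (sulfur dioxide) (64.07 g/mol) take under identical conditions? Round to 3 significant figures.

By Graham's law, t_SO₂/t_SF₆ = √(M_SO₂/M_SF₆) = √(64.07/146.06) = √0.4387 = 0.6623.
So the time for SO₂ is 1.97 × 0.6623 = 1.30 h.

1.30 h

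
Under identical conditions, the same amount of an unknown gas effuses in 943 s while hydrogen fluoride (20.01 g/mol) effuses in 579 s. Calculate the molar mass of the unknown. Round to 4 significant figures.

53.08 g/mol

From Graham's law, t_X/t_HF = √(M_X/M_HF).
943/579 = 1.629 = √(M_X/20.01)
M_X = 20.01 × 1.629² = 20.01 × 2.653 = 53.08 g/mol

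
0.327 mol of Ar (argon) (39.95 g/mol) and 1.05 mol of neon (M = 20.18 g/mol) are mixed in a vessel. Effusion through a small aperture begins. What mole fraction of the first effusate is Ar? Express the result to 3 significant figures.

0.181

The effusion rate of species i is ∝ p_i/√M_i ∝ n_i/√M_i.
So x_Ar in the escaping gas = (n_Ar/√M_Ar) / Σ(n_i/√M_i)
= (0.327/√39.95) / (0.327/√39.95 + 1.05/√20.18) = 0.05174/(0.05174 + 0.2337) = 0.181.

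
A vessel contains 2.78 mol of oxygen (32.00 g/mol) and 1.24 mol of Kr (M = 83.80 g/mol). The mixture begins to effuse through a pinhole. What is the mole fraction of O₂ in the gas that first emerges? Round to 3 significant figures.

Each component's effusion rate ∝ (its partial pressure)·(1/√M) ∝ n_i/√M_i.
Mole fraction of O₂ in the effusate = (n_O₂/√M_O₂) / (n_O₂/√M_O₂ + n_Kr/√M_Kr)
= (2.78/√32.00) / (2.78/√32.00 + 1.24/√83.80) = 0.4914/(0.4914 + 0.1355) = 0.784.

0.784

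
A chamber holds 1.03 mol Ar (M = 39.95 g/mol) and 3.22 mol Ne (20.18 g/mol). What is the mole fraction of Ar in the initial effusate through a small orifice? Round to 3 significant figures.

Rate_i ∝ x_i/√M_i (Graham's law weighted by mole fraction), so the effusate composition follows n_i/√M_i.
x_Ar(eff) = (n_Ar/√M_Ar) / (n_Ar/√M_Ar + n_Ne/√M_Ne)
= (1.03/√39.95) / (1.03/√39.95 + 3.22/√20.18) = 0.1630/(0.1630 + 0.7168) = 0.185.

0.185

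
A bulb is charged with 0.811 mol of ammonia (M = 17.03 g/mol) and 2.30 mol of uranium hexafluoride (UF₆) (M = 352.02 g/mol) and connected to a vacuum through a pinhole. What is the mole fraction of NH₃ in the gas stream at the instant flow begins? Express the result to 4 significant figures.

Rate_i ∝ x_i/√M_i (Graham's law weighted by mole fraction), so the effusate composition follows n_i/√M_i.
x_NH₃(eff) = (n_NH₃/√M_NH₃) / (n_NH₃/√M_NH₃ + n_UF₆/√M_UF₆)
= (0.811/√17.03) / (0.811/√17.03 + 2.30/√352.02) = 0.1965/(0.1965 + 0.1226) = 0.6158.

0.6158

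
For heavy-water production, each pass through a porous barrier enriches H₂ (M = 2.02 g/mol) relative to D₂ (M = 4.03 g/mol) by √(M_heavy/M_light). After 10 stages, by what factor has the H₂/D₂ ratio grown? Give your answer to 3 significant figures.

31.6

Each stage multiplies the ratio by α = √(4.03/2.02), so after 10 stages the overall factor is α^10 = (4.03/2.02)^(10/2).
= 1.99505^5 = 31.6.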